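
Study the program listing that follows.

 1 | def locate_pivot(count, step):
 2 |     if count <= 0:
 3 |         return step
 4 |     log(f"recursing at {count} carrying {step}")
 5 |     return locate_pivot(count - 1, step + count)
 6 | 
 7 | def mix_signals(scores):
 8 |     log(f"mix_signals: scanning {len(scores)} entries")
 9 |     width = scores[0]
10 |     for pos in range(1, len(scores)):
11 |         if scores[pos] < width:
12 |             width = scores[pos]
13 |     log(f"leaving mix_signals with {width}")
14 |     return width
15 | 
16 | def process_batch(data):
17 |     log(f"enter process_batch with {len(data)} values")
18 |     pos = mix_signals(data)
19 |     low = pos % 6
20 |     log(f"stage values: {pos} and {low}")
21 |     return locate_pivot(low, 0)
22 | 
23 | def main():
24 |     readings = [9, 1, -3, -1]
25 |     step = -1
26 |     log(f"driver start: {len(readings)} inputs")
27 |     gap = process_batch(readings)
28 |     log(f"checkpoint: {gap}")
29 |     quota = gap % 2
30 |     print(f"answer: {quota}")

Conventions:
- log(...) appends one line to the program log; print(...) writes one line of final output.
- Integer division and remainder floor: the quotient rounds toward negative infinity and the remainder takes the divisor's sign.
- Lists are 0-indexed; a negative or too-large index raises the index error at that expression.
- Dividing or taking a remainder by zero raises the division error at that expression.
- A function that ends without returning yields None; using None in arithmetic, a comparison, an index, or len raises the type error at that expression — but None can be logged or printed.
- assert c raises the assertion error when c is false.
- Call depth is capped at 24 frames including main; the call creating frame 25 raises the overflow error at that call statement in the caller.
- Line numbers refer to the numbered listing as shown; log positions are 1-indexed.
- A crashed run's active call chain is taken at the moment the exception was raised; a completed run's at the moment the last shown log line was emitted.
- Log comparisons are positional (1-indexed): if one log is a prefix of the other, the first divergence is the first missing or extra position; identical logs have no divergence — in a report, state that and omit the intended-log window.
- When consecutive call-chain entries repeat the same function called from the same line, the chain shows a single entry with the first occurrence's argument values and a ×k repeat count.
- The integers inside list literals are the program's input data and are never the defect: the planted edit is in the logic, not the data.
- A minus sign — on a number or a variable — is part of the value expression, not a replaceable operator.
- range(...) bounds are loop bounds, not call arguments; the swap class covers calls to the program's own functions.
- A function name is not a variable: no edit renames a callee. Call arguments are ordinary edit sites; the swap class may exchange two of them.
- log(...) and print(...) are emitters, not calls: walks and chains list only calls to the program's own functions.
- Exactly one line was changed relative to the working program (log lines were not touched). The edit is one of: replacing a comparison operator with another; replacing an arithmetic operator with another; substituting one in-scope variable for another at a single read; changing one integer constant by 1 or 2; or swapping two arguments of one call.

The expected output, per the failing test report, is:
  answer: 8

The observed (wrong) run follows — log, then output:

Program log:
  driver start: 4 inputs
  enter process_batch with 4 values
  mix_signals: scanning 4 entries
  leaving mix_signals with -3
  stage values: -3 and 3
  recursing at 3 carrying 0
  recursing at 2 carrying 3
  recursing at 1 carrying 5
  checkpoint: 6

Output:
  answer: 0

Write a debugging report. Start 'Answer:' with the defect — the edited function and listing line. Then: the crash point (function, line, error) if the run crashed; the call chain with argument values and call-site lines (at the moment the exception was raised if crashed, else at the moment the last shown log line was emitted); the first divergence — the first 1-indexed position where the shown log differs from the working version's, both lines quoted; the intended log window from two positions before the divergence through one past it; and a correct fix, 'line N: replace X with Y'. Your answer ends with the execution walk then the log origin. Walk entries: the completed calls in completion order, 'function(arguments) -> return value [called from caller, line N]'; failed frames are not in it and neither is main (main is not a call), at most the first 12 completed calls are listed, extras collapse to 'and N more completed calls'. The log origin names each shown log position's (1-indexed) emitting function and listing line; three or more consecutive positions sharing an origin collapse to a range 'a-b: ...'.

Answer: the defect is in main at line 29.
Core observation: The logs agree in full; only the final output differs.
Call chain: main.
First divergence: there is none — every log position agrees.
Execution walk:
  mix_signals([9, 1, -3, -1]) -> -3  [called from process_batch, line 18]
  locate_pivot(0, 6) -> 6  [called from locate_pivot, line 5]
  locate_pivot(1, 5) -> 6  [called from locate_pivot, line 5]
  locate_pivot(2, 3) -> 6  [called from locate_pivot, line 5]
  locate_pivot(3, 0) -> 6  [called from process_batch, line 21]
  process_batch([9, 1, -3, -1]) -> 6  [called from main, line 27]
Log origins:
  1 — main, line 26
  2 — process_batch, line 17
  3 — mix_signals, line 8
  4 — mix_signals, line 13
  5 — process_batch, line 20
  6-8 — locate_pivot, line 4
  9 — main, line 28
A correct fix: line 29: replace `%` with `+`.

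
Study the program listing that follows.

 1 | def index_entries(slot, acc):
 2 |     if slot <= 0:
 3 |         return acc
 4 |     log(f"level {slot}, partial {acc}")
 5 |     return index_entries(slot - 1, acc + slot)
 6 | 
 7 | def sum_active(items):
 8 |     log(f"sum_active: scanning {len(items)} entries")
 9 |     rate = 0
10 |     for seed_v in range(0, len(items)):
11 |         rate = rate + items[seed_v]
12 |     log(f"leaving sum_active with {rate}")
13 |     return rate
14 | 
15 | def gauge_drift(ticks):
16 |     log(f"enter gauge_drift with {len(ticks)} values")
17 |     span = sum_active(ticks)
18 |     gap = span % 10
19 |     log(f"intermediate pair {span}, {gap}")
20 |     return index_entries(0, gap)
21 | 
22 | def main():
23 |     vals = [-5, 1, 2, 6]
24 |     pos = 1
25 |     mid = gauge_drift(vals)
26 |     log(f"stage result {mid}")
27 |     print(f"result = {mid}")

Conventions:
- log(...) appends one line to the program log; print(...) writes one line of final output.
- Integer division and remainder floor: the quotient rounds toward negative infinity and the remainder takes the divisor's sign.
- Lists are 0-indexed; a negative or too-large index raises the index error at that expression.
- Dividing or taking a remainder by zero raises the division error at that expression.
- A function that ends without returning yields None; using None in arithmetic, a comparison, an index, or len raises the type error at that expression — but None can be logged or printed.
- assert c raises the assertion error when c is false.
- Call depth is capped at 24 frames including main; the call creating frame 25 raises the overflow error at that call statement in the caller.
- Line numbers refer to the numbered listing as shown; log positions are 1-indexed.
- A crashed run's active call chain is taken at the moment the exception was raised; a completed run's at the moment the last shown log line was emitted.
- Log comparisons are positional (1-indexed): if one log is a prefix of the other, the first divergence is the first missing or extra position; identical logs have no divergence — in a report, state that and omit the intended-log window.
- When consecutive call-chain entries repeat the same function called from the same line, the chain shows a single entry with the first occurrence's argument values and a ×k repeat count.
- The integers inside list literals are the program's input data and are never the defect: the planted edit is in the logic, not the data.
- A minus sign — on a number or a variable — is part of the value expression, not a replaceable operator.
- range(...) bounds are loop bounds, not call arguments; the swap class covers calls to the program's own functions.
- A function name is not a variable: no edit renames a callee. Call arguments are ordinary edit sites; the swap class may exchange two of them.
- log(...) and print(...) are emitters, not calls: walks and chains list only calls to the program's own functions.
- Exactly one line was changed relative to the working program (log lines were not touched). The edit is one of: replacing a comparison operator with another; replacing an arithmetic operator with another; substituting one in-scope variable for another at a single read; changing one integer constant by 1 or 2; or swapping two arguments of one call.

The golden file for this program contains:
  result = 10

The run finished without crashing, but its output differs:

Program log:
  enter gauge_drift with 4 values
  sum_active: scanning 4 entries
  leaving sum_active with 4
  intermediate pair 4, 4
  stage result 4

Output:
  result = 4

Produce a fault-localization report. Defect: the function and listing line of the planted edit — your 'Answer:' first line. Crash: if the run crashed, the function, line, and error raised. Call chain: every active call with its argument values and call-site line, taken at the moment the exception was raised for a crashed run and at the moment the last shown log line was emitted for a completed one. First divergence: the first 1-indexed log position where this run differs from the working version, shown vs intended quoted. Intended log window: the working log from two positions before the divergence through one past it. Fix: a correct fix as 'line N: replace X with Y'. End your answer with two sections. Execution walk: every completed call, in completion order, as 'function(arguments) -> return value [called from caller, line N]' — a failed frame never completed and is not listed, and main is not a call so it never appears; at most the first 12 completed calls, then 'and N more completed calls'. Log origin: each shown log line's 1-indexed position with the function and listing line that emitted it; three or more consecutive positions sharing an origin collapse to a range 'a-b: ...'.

Answer: the defect is in gauge_drift at line 20.
Core observation: The earliest visible damage is log position 5 — 'stage result 4' rather than the intended 'level 4, partial 0'.
Call chain: main.
First divergence: position 5 — shown 'stage result 4', intended 'level 4, partial 0'.
Intended log window:
  3: leaving sum_active with 4
  4: intermediate pair 4, 4
  5: level 4, partial 0
  6: level 3, partial 4
Execution walk:
  sum_active([-5, 1, 2, 6]) -> 4  [called from gauge_drift, line 17]
  index_entries(0, 4) -> 4  [called from gauge_drift, line 20]
  gauge_drift([-5, 1, 2, 6]) -> 4  [called from main, line 25]
Log origin:
  1: logged in gauge_drift at line 16
  2: logged in sum_active at line 8
  3: logged in sum_active at line 12
  4: logged in gauge_drift at line 19
  5: logged in main at line 26
A correct fix: line 20: replace `index_entries(0, gap)` with `index_entries(gap, 0)`.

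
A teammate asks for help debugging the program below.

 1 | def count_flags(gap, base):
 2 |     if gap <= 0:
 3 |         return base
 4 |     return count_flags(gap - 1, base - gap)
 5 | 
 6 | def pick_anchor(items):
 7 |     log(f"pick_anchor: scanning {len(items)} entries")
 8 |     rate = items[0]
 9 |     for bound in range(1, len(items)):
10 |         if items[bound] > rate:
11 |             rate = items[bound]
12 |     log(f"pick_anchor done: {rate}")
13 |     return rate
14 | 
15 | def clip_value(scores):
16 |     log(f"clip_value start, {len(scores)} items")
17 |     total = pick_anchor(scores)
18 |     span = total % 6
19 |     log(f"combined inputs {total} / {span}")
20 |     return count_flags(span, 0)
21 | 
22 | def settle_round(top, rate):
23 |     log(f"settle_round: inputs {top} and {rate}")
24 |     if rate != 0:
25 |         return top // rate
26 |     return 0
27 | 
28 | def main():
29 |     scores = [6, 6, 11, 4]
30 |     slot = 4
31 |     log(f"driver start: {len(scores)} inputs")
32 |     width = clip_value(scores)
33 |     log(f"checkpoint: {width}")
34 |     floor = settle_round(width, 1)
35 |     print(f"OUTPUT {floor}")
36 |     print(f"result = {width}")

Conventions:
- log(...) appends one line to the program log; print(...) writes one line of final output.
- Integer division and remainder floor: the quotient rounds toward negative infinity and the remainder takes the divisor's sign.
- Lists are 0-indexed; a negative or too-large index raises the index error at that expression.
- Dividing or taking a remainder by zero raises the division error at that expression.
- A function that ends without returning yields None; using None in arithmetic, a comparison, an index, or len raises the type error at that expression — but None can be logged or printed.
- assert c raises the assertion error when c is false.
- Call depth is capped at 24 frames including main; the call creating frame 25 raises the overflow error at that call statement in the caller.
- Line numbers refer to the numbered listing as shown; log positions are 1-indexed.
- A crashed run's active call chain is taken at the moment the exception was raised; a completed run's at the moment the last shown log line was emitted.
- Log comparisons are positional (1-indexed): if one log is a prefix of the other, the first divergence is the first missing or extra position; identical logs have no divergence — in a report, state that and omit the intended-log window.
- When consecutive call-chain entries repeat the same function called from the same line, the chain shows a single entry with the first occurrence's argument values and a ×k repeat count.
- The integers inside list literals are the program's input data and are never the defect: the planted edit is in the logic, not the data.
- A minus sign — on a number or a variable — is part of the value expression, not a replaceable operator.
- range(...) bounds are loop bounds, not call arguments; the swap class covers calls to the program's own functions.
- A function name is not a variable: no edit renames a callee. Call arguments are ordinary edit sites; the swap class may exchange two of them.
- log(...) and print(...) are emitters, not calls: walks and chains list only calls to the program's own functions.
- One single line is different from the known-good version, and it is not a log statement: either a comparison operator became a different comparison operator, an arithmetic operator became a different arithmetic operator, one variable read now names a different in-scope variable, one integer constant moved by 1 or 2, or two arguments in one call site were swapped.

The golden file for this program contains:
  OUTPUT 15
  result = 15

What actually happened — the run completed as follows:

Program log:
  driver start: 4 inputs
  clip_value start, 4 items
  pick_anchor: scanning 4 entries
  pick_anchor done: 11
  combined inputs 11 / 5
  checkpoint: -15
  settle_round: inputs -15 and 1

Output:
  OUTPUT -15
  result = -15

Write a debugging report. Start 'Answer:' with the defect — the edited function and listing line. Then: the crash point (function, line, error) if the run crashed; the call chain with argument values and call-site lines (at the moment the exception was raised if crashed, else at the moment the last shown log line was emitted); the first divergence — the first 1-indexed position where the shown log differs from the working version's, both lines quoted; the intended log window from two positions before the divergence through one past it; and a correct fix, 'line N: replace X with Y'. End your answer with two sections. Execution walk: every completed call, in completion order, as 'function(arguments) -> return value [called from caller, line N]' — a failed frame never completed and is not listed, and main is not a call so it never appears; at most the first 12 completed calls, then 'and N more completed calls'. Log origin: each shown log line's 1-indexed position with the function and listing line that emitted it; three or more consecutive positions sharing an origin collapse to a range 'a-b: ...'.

Answer: the defect is in count_flags at line 4.
Key observation: Position 6 is the first bad log line: 'checkpoint: -15' should read 'checkpoint: 15'.
Call chain: main -> settle_round(-15, 1) (called at line 34).
First divergence: at position 6 the run shows 'checkpoint: -15' where the working version logs 'checkpoint: 15'.
Intended log window:
  4: pick_anchor done: 11
  5: combined inputs 11 / 5
  6: checkpoint: 15
  7: settle_round: inputs 15 and 1
Execution walk:
  pick_anchor([6, 6, 11, 4]) -> 11  [called from clip_value, line 17]
  count_flags(0, -15) -> -15  [called from count_flags, line 4]
  count_flags(1, -14) -> -15  [called from count_flags, line 4]
  count_flags(2, -12) -> -15  [called from count_flags, line 4]
  count_flags(3, -9) -> -15  [called from count_flags, line 4]
  count_flags(4, -5) -> -15  [called from count_flags, line 4]
  count_flags(5, 0) -> -15  [called from clip_value, line 20]
  clip_value([6, 6, 11, 4]) -> -15  [called from main, line 32]
  settle_round(-15, 1) -> -15  [called from main, line 34]
Log origin:
  1: emitted by main (line 31)
  2: emitted by clip_value (line 16)
  3: emitted by pick_anchor (line 7)
  4: emitted by pick_anchor (line 12)
  5: emitted by clip_value (line 19)
  6: emitted by main (line 33)
  7: emitted by settle_round (line 23)
A correct fix: line 4: replace `base - gap` with `base + gap`.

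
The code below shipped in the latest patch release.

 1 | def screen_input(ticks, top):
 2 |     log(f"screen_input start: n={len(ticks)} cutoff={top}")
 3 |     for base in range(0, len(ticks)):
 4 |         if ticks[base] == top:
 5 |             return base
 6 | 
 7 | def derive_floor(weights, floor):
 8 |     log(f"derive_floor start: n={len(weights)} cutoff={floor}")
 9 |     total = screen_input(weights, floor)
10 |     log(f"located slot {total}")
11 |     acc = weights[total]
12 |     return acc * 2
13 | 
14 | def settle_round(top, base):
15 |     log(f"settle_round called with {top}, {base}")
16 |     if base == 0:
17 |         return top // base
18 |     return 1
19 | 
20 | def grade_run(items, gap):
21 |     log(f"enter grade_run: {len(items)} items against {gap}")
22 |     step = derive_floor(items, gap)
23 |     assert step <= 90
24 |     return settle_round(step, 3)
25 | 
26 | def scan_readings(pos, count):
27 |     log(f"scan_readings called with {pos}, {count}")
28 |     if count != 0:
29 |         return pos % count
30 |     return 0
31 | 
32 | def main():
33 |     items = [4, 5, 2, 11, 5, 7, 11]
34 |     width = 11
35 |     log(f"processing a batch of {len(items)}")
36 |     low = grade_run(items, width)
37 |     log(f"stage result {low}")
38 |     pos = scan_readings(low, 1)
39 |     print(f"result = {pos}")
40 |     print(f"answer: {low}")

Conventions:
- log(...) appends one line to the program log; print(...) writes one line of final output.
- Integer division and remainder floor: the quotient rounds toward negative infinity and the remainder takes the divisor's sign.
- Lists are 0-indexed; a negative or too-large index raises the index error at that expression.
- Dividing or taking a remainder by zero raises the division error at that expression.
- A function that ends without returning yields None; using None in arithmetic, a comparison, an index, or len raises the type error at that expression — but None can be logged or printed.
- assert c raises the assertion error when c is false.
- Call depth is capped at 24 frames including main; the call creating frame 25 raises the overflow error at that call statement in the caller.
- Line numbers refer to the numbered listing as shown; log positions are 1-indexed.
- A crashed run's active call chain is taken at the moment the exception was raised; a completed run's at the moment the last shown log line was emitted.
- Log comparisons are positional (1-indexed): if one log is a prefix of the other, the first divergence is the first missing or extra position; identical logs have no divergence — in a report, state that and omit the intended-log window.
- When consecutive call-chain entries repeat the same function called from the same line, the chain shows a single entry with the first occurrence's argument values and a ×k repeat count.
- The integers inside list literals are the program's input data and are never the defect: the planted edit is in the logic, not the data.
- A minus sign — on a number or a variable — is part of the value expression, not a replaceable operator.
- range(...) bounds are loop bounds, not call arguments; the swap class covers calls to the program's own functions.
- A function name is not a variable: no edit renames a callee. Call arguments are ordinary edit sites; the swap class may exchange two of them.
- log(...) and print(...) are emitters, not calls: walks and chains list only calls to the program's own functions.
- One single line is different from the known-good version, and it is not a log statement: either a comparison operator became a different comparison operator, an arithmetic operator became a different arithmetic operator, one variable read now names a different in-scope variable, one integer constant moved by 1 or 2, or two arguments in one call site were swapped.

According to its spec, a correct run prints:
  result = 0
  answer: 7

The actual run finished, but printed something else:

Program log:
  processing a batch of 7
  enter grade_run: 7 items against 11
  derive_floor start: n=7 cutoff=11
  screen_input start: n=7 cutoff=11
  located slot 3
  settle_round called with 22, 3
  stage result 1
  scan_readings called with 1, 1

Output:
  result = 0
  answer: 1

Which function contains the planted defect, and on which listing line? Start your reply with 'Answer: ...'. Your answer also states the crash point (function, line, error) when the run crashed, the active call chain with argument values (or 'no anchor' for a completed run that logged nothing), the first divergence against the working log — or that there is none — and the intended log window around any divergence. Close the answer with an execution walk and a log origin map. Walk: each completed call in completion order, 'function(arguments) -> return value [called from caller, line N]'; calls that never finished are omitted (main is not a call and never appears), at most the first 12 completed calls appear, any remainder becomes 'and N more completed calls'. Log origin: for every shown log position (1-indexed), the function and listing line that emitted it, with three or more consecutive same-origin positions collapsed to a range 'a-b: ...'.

Answer: the defect is in settle_round at line 16.
Key observation: At log position 7 the runs split — shown 'stage result 1', but the working version logs 'stage result 7'.
Call chain: main -> scan_readings(1, 1) (called at line 38).
First divergence: position 7; shown 'stage result 1' vs intended 'stage result 7'.
Intended log window:
  5: located slot 3
  6: settle_round called with 22, 3
  7: stage result 7
  8: scan_readings called with 7, 1
Execution walk:
  screen_input([4, 5, 2, 11, 5, 7, 11], 11) -> 3  [called from derive_floor, line 9]
  derive_floor([4, 5, 2, 11, 5, 7, 11], 11) -> 22  [called from grade_run, line 22]
  settle_round(22, 3) -> 1  [called from grade_run, line 24]
  grade_run([4, 5, 2, 11, 5, 7, 11], 11) -> 1  [called from main, line 36]
  scan_readings(1, 1) -> 0  [called from main, line 38]
Log origins:
  1 — main, line 35
  2 — grade_run, line 21
  3 — derive_floor, line 8
  4 — screen_input, line 2
  5 — derive_floor, line 10
  6 — settle_round, line 15
  7 — main, line 37
  8 — scan_readings, line 27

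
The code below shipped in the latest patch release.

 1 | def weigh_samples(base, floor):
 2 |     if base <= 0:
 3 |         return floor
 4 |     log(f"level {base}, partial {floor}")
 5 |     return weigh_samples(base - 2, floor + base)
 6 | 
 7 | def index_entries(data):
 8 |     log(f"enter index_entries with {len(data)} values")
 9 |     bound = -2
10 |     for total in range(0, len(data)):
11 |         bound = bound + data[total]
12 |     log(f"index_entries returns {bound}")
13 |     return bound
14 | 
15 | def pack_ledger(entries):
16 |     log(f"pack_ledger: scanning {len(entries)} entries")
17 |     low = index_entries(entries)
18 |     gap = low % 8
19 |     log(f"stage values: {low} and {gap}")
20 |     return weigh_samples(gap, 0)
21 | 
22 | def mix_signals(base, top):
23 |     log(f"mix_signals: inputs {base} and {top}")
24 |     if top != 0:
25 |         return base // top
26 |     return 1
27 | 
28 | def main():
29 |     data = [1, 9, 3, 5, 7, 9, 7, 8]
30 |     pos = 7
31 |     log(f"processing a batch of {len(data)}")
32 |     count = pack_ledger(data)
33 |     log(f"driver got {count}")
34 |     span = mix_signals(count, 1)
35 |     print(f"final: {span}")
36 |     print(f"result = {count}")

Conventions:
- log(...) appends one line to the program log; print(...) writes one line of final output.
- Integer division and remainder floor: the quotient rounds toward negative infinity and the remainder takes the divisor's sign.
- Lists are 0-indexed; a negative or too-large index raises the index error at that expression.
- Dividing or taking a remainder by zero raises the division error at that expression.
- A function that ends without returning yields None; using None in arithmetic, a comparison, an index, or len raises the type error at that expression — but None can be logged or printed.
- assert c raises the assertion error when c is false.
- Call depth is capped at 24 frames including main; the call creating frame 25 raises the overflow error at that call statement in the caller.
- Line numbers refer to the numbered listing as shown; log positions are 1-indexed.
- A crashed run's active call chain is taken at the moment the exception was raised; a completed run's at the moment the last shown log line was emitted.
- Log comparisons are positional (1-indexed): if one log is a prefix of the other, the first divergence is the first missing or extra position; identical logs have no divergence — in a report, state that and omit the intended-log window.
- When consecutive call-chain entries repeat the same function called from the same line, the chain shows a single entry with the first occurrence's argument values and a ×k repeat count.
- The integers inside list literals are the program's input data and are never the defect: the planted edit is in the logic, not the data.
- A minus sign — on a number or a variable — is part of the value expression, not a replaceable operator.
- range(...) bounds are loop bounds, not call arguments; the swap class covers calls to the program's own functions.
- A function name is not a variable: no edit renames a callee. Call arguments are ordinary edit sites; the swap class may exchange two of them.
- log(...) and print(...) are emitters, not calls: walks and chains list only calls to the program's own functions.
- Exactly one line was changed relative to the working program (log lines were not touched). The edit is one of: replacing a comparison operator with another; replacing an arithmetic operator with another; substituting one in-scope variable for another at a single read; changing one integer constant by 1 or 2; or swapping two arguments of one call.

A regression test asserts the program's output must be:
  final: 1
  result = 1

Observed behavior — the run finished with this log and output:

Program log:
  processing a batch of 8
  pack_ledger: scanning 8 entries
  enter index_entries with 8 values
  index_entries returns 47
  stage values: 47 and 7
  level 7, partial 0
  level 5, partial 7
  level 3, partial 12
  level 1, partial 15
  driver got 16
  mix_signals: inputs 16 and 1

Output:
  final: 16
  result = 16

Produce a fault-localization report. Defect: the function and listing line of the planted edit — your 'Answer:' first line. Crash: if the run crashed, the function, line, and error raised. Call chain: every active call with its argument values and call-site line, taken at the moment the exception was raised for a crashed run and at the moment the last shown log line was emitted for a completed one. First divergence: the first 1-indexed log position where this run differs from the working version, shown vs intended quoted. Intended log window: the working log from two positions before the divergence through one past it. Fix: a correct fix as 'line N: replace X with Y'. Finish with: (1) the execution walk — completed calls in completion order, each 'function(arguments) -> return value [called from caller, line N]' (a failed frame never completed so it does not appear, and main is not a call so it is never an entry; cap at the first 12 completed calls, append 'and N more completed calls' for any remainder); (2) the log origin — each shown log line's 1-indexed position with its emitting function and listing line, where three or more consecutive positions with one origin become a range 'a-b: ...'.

Answer: the defect is in index_entries at line 9.
Key fact: At log position 4 the runs split — shown 'index_entries returns 47', but the working version logs 'index_entries returns 49'.
Call chain: main -> mix_signals(16, 1) (called at line 34).
First divergence: at position 4 the run shows 'index_entries returns 47' where the working version logs 'index_entries returns 49'.
Intended log window:
  2: pack_ledger: scanning 8 entries
  3: enter index_entries with 8 values
  4: index_entries returns 49
  5: stage values: 49 and 1
Execution walk:
  index_entries([1, 9, 3, 5, 7, 9, 7, 8]) -> 47  [called from pack_ledger, line 17]
  weigh_samples(-1, 16) -> 16  [called from weigh_samples, line 5]
  weigh_samples(1, 15) -> 16  [called from weigh_samples, line 5]
  weigh_samples(3, 12) -> 16  [called from weigh_samples, line 5]
  weigh_samples(5, 7) -> 16  [called from weigh_samples, line 5]
  weigh_samples(7, 0) -> 16  [called from pack_ledger, line 20]
  pack_ledger([1, 9, 3, 5, 7, 9, 7, 8]) -> 16  [called from main, line 32]
  mix_signals(16, 1) -> 16  [called from main, line 34]
Log origins:
  1 — main, line 31
  2 — pack_ledger, line 16
  3 — index_entries, line 8
  4 — index_entries, line 12
  5 — pack_ledger, line 19
  6-9 — weigh_samples, line 4
  10 — main, line 33
  11 — mix_signals, line 23
A correct fix: line 9: replace `-2` with `0`.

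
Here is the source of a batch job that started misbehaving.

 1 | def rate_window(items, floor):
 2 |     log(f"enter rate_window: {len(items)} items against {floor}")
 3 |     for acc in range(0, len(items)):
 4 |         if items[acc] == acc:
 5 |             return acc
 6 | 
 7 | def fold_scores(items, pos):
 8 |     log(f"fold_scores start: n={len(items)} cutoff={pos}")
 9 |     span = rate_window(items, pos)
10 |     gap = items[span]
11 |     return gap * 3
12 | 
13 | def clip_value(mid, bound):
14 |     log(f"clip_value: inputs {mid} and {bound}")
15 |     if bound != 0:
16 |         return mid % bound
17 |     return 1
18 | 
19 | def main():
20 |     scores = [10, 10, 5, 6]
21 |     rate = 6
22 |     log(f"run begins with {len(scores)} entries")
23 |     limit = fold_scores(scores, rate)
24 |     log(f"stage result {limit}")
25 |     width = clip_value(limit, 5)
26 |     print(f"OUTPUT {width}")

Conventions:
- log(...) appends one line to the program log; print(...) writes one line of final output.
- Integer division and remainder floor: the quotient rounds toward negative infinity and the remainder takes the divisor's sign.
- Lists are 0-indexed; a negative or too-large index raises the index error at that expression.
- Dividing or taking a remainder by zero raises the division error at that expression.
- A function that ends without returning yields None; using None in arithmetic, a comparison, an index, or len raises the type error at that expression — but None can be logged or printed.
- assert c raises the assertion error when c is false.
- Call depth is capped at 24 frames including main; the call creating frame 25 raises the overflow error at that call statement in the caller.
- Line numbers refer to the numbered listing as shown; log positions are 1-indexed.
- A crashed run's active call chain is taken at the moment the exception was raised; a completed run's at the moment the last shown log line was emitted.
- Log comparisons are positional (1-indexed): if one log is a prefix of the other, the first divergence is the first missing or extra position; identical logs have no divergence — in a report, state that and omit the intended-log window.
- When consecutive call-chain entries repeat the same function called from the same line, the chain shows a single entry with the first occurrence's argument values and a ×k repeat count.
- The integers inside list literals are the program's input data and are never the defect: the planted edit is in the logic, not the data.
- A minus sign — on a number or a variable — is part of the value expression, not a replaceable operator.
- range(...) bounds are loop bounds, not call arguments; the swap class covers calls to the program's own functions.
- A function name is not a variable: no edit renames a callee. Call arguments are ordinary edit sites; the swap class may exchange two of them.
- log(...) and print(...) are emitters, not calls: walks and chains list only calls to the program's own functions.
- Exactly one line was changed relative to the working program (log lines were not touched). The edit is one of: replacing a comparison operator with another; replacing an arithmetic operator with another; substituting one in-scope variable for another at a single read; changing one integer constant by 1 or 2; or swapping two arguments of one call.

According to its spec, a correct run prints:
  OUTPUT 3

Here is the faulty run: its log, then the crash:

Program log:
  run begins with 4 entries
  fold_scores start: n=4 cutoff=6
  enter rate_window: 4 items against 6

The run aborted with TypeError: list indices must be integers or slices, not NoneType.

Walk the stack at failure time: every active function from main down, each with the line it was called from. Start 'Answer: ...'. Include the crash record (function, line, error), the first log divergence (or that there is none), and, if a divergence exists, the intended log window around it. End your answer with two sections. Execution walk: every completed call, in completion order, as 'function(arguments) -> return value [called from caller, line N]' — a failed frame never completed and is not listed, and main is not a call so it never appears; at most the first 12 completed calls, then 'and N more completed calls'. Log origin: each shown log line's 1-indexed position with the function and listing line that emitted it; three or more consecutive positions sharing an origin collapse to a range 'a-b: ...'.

Answer: main -> fold_scores (called at line 23).
The tell: Only 3 log lines were emitted before the run died; the intended continuation was 'stage result 18'.
Crash: fold_scores, line 10, TypeError.
First divergence: position 4 (shown log ended at 3 lines; the working version continues: 'stage result 18').
Intended log window:
  2: fold_scores start: n=4 cutoff=6
  3: enter rate_window: 4 items against 6
  4: stage result 18
  5: clip_value: inputs 18 and 5
Execution walk:
  rate_window([10, 10, 5, 6], 6) -> None  [called from fold_scores, line 9]
Origin of each log line:
  1: from main, line 22
  2: from fold_scores, line 8
  3: from rate_window, line 2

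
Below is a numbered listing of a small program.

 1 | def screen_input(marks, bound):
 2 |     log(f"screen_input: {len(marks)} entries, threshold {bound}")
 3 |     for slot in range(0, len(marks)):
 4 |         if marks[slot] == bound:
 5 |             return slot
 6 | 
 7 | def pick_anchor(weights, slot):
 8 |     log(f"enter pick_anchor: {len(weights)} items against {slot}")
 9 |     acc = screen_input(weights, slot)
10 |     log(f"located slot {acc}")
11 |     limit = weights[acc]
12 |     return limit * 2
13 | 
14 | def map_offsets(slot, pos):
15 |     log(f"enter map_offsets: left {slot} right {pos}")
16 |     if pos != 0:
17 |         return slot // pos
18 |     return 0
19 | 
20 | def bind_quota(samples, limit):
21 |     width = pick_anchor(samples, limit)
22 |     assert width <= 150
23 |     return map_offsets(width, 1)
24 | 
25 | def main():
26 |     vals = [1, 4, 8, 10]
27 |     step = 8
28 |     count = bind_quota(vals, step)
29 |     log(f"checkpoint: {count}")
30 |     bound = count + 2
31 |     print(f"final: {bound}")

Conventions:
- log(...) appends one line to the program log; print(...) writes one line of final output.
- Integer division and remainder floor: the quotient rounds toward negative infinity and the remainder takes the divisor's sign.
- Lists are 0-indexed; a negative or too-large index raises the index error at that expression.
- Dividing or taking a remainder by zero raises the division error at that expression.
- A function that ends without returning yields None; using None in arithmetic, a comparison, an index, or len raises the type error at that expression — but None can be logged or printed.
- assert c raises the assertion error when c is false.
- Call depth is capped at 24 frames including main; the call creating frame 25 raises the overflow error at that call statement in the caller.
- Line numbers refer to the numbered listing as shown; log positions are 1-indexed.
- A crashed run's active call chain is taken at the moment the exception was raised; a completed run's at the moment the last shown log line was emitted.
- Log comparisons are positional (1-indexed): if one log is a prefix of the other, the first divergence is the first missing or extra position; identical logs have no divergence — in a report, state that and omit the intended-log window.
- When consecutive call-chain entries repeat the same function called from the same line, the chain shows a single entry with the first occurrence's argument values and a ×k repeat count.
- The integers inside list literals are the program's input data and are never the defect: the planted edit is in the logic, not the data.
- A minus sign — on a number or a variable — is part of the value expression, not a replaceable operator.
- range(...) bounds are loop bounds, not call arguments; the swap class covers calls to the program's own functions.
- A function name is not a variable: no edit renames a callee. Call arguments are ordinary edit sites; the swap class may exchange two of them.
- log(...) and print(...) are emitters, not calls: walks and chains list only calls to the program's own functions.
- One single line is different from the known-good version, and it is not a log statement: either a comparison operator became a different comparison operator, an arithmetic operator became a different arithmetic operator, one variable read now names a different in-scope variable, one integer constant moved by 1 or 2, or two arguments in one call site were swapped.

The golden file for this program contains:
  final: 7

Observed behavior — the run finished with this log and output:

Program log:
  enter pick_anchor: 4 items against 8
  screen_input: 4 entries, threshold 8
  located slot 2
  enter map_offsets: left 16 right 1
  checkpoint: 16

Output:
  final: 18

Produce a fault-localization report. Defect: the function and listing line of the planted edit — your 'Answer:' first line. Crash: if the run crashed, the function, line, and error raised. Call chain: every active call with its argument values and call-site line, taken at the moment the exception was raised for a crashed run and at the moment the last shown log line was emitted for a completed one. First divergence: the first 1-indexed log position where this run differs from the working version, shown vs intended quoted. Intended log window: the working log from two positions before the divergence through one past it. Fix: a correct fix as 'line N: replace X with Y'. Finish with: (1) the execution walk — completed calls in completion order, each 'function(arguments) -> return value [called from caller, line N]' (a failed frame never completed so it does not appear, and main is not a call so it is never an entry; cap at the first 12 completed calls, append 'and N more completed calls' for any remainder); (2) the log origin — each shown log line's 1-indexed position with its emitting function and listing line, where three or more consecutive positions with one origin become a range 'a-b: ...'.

Answer: the defect is in bind_quota at line 23.
Key observation: Log line 4 is where behavior first shows: 'enter map_offsets: left 16 right 1' appears instead of 'enter map_offsets: left 16 right 3'.
Call chain: main.
First divergence: position 4; shown 'enter map_offsets: left 16 right 1' vs intended 'enter map_offsets: left 16 right 3'.
Intended log window:
  2: screen_input: 4 entries, threshold 8
  3: located slot 2
  4: enter map_offsets: left 16 right 3
  5: checkpoint: 5
Execution walk:
  screen_input([1, 4, 8, 10], 8) -> 2  [called from pick_anchor, line 9]
  pick_anchor([1, 4, 8, 10], 8) -> 16  [called from bind_quota, line 21]
  map_offsets(16, 1) -> 16  [called from bind_quota, line 23]
  bind_quota([1, 4, 8, 10], 8) -> 16  [called from main, line 28]
Log origin:
  1: from pick_anchor, line 8
  2: from screen_input, line 2
  3: from pick_anchor, line 10
  4: from map_offsets, line 15
  5: from main, line 29
A correct fix: line 23: replace `1` with `3`.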